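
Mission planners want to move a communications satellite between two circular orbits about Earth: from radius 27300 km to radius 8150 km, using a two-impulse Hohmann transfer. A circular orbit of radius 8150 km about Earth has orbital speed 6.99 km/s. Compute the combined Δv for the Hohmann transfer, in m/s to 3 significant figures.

Δv = 2910 m/s

From the circular-orbit relation v² = μ/r at r = 8150 km: μ = v²r = (6.99)² × 8150 = 3.98210×10^5 km³/s².
Semi-major axis of the transfer orbit: a_t = (27300 + 8150)/2 = 17725 km.
Circular speed at r₁: v₁ = √(μ/r₁) = √(3.98210×10^5/27300) = 3.819 km/s.
On the transfer ellipse at r₁, vis-viva equation gives v_a = √[μ(2/r₁ − 1/a_t)] = 2.590 km/s.
First burn Δv₁ = |v_a − v₁| = 1.229 km/s.
At r₂, v₂ = √(μ/r₂) = 6.990 km/s.
Transfer-orbit speed at r₂: v_p = √[μ(2/r₂ − 1/a_t)] = 8.675 km/s.
Second burn Δv₂ = |v₂ − v_p| = 1.685 km/s.
Total Δv = Δv₁ + Δv₂ = 2.914 km/s.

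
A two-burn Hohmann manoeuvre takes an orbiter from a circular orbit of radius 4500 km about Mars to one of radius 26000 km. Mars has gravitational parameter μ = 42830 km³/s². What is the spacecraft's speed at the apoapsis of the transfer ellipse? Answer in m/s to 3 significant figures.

v = 697 m/s

Transfer-ellipse semi-major axis a_t = (r₁ + r₂)/2 = (4500 + 26000)/2 = 15250 km.
At apoapsis, r = 26000 km.
Applying v² = μ(2/r − 1/a_t): v = 0.6972 km/s.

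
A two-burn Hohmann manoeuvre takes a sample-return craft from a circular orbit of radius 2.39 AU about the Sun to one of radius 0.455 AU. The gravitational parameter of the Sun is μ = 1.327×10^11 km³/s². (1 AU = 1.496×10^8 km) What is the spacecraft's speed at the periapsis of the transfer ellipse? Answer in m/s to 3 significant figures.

In km: r₁ = 2.39 × 1.496×10^8 = 3.57544×10^8 km; r₂ = 0.455 × 1.496×10^8 = 6.8068×10^7 km.
Semi-major axis of the transfer orbit: a_t = (3.57544×10^8 + 6.8068×10^7)/2 = 2.12806×10^8 km.
At periapsis, r = 6.8068×10^7 km.
From the vis-viva equation, v = √[μ(2/r − 1/a_t)] = 57.23 km/s.

v = 57200 m/s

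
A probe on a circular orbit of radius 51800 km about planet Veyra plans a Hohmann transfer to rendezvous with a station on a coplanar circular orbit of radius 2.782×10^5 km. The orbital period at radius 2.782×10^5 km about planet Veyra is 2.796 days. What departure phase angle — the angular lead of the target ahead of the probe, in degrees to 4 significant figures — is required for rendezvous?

φ = 97.78°

From Kepler's third law T² = 4π²r³/μ at r = 2.782×10^5 km, T = 2.796 days = 2.796 × 86400 s = 2.415744×10^5 s: μ = 4π²r³/T² = 1.45656×10^7 km³/s².
The Hohmann ellipse has a_t = (r₁ + r₂)/2 = 1.650×10^5 km.
The half-period of the transfer ellipse is t = π√(a_t³/μ) = 55170 s.
The target's mean motion on its circular orbit is ω₂ = √(μ/r₂³) = 2.601×10^-5 rad/s.
Angle swept by the target during transfer: ω₂·t = 1.435 rad = 82.22°.
Arrival is 180° from departure on the ellipse, so φ = 180° − 82.22° = 97.78°.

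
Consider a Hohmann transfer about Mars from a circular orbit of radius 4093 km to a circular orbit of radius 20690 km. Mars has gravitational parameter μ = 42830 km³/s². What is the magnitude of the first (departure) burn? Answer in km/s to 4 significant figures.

Semi-major axis of the transfer orbit: a_t = (4093 + 20690)/2 = 12391.5 km.
On the circular orbit at r = 4093 km, v_c = √(μ/r) = 3.23484 km/s.
Vis-viva on the transfer ellipse at r = 4093 km gives v_t = √[μ(2/r − 1/a_t)] = 4.17995 km/s.
Δv₁ = |v_t − v_c| = |4.17995 − 3.23484| = 0.9451 km/s.

Δv₁ = 0.9451 km/s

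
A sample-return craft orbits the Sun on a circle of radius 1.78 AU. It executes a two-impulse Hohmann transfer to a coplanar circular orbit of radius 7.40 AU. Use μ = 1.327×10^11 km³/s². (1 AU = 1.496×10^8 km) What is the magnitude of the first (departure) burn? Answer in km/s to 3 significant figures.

In km: r₁ = 1.78 × 1.496×10^8 = 2.66288×10^8 km; r₂ = 7.40 × 1.496×10^8 = 1.10704×10^9 km.
Semi-major axis of the transfer orbit: a_t = (2.66288×10^8 + 1.10704×10^9)/2 = 6.86664×10^8 km.
On the circular orbit at r = 2.66288×10^8 km, v_c = √(μ/r) = 22.3234 km/s.
Vis-viva on the transfer ellipse at r = 2.66288×10^8 km gives v_t = √[μ(2/r − 1/a_t)] = 28.3445 km/s.
Δv₁ = |v_t − v_c| = |28.3445 − 22.3234| = 6.021 km/s.

Δv₁ = 6.02 km/s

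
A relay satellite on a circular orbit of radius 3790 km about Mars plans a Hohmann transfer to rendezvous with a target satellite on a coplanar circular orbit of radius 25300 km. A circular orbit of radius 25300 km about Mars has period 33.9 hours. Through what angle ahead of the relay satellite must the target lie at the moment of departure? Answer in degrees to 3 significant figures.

φ = 102°

From Kepler's third law T² = 4π²r³/μ at r = 25300 km, T = 33.9 hours = 33.9 × 3600 s = 1.2204×10^5 s: μ = 4π²r³/T² = 42925.7 km³/s².
Transfer-ellipse semi-major axis a_t = (r₁ + r₂)/2 = (3790 + 25300)/2 = 14545 km.
Transfer time t = π√(a_t³/μ) = 26600 s.
The target's mean motion on its circular orbit is ω₂ = √(μ/r₂³) = 5.148×10^-5 rad/s.
Angle swept by the target during transfer: ω₂·t = 1.3694 rad = 78.46°.
The relay satellite traverses 180° on the transfer ellipse, so the target must lead by 180° − 78.46° = 102°.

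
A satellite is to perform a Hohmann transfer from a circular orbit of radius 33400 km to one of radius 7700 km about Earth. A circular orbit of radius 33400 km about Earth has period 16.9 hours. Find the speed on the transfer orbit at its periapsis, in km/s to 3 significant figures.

From Kepler's third law T² = 4π²r³/μ at r = 33400 km, T = 16.9 hours = 16.9 × 3600 s = 60840 s: μ = 4π²r³/T² = 3.97393×10^5 km³/s².
Transfer-ellipse semi-major axis a_t = (r₁ + r₂)/2 = (33400 + 7700)/2 = 20550 km.
The periapsis of the transfer ellipse is at r = 7700 km.
From the vis-viva equation, v = √[μ(2/r − 1/a_t)] = 9.159 km/s.

v = 9.16 km/s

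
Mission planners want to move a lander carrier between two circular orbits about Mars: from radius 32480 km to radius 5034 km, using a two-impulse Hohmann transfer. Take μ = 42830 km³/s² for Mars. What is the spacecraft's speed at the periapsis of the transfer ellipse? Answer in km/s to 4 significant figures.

v = 3.838 km/s

Transfer-ellipse semi-major axis a_t = (r₁ + r₂)/2 = (32480 + 5034)/2 = 18757 km.
At periapsis, r = 5034 km.
Vis-viva: v = √[μ(2/r − 1/a_t)] = √[42830 × (2/5034 − 1/18757)] = 3.838 km/s.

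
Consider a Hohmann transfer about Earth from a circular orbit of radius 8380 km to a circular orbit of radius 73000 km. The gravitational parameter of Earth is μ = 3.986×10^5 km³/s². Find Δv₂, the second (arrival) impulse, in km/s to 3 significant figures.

Δv₂ = 1.28 km/s

Semi-major axis of the transfer orbit: a_t = (8380 + 73000)/2 = 40690 km.
On the circular orbit at r = 73000 km, v_c = √(μ/r) = 2.3367 km/s.
Vis-viva on the transfer ellipse at r = 73000 km gives v_t = √[μ(2/r − 1/a_t)] = 1.0604 km/s.
Δv₂ = |v_t − v_c| = |1.0604 − 2.3367| = 1.276 km/s.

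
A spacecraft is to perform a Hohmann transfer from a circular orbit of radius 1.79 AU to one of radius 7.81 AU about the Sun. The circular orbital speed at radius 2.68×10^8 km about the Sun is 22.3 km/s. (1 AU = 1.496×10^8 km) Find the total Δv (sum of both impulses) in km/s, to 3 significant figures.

Δv = 10.3 km/s

From the circular-orbit relation v² = μ/r at r = 2.68×10^8 km: μ = v²r = (22.3)² × 2.68×10^8 = 1.33274×10^11 km³/s².
In km: r₁ = 1.79 × 1.496×10^8 = 2.67784×10^8 km; r₂ = 7.81 × 1.496×10^8 = 1.168376×10^9 km.
Semi-major axis of the transfer orbit: a_t = (2.67784×10^8 + 1.168376×10^9)/2 = 7.1808×10^8 km.
Circular speed at r₁: v₁ = √(μ/r₁) = √(1.33274×10^11/2.67784×10^8) = 22.309 km/s.
Transfer-orbit speed at r₁ (vis-viva): v_p = √[μ(2/r₁ − 1/a_t)] = 28.457 km/s.
First burn Δv₁ = |v_p − v₁| = 6.148 km/s.
Circular speed at r₂: v₂ = √(μ/r₂) = 10.68 km/s.
Transfer-orbit speed at r₂: v_a = √[μ(2/r₂ − 1/a_t)] = 6.522 km/s.
Second burn Δv₂ = |v₂ − v_a| = 4.158 km/s.
Total Δv = Δv₁ + Δv₂ = 10.31 km/s.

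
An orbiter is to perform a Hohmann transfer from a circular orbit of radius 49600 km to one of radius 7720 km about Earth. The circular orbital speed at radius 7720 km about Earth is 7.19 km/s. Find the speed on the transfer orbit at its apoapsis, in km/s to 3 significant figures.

From the circular-orbit relation v² = μ/r at r = 7720 km: μ = v²r = (7.19)² × 7720 = 3.99094×10^5 km³/s².
The Hohmann ellipse has a_t = (r₁ + r₂)/2 = 28660 km.
At apoapsis, r = 49600 km.
Applying v² = μ(2/r − 1/a_t): v = 1.472 km/s.

v = 1.47 km/s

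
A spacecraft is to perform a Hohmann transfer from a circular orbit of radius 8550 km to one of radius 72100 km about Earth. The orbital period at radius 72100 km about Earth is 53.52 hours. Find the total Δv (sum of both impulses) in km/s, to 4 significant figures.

Δv = 3.571 km/s

From Kepler's third law T² = 4π²r³/μ at r = 72100 km, T = 53.52 hours = 53.52 × 3600 s = 1.92672×10^5 s: μ = 4π²r³/T² = 3.98592×10^5 km³/s².
Semi-major axis of the transfer orbit: a_t = (8550 + 72100)/2 = 40325 km.
Circular speed at r₁: v₁ = √(μ/r₁) = √(3.98592×10^5/8550) = 6.828 km/s.
Transfer-orbit speed at r₁ (vis-viva): v_p = √[μ(2/r₁ − 1/a_t)] = 9.130 km/s.
First burn Δv₁ = |v_p − v₁| = 2.302 km/s.
Circular speed at r₂: v₂ = √(μ/r₂) = 2.35124 km/s.
Transfer-orbit speed at r₂: v_a = √[μ(2/r₂ − 1/a_t)] = 1.08266 km/s.
Second burn Δv₂ = |v₂ − v_a| = 1.269 km/s.
Δv = Δv₁ + Δv₂ = 2.302 + 1.269 = 3.571 km/s.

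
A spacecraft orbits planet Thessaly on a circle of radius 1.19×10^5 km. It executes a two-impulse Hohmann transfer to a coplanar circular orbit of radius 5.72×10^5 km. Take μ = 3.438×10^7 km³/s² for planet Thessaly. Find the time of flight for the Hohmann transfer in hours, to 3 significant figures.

Semi-major axis of the transfer orbit: a_t = (1.190×10^5 + 5.720×10^5)/2 = 3.455×10^5 km.
Transfer time t = π√(a_t³/μ) = π√((3.455×10^5)³ / 3.438×10^7) = 1.088×10^5 s.
Converting: 1.088×10^5 s ÷ 3600 s/hour = 30.2 hours.

t = 30.2 hours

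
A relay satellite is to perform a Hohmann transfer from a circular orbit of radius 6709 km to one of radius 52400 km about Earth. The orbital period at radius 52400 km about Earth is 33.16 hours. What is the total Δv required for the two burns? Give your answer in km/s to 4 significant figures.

Δv = 3.999 km/s

From Kepler's third law T² = 4π²r³/μ at r = 52400 km, T = 33.16 hours = 33.16 × 3600 s = 1.19376×10^5 s: μ = 4π²r³/T² = 3.98584×10^5 km³/s².
The Hohmann ellipse has a_t = (r₁ + r₂)/2 = 29554.5 km.
Circular speed at r₁: v₁ = √(μ/r₁) = √(3.98584×10^5/6709) = 7.7078 km/s.
Transfer-orbit speed at r₁ (v² = μ(2/r − 1/a)): v_p = √[μ(2/r₁ − 1/a_t)] = 10.263 km/s.
First burn Δv₁ = |v_p − v₁| = 2.555 km/s.
Circular speed at r₂: v₂ = √(μ/r₂) = 2.758 km/s.
Transfer-orbit speed at r₂: v_a = √[μ(2/r₂ − 1/a_t)] = 1.314 km/s.
Second burn Δv₂ = |v₂ − v_a| = 1.444 km/s.
Δv = Δv₁ + Δv₂ = 2.555 + 1.444 = 3.999 km/s.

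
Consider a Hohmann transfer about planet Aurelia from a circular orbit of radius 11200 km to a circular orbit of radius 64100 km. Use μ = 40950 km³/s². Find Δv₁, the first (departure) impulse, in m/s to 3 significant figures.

Δv₁ = 583 m/s

Transfer-ellipse semi-major axis a_t = (r₁ + r₂)/2 = (11200 + 64100)/2 = 37650 km.
Circular speed at r = 11200 km: v_c = √(μ/r) = 1.91213 km/s.
Transfer-orbit speed at the same r (vis-viva, a = a_t): v_t = √[μ(2/r − 1/a_t)] = 2.49497 km/s.
Δv₁ = |v_t − v_c| = |2.49497 − 1.91213| = 0.5828 km/s.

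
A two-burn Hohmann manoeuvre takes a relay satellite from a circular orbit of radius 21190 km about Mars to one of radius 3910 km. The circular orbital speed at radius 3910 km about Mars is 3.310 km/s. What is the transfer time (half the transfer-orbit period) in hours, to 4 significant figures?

From the circular-orbit relation v² = μ/r at r = 3910 km: μ = v²r = (3.310)² × 3910 = 42838.4 km³/s².
Transfer-ellipse semi-major axis a_t = (r₁ + r₂)/2 = (21190 + 3910)/2 = 12550 km.
By Kepler's third law the transfer-orbit period is T = 2π√(a_t³/μ), so t = T/2 = 21340 s.
Converting: 21340 s ÷ 3600 s/hour = 5.928 hours.

t = 5.928 hours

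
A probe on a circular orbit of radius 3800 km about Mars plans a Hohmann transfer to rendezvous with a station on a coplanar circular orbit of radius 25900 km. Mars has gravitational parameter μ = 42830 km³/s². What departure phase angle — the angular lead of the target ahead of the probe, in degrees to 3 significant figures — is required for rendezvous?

The Hohmann ellipse has a_t = (r₁ + r₂)/2 = 14850 km.
Transfer time t = π√(a_t³/μ) = 27470 s.
The target's mean motion on its circular orbit is ω₂ = √(μ/r₂³) = 4.965×10^-5 rad/s.
Angle swept by the target during transfer: ω₂·t = 1.364 rad = 78.15°.
Arrival is 180° from departure on the ellipse, so φ = 180° − 78.15° = 102°.

φ = 102°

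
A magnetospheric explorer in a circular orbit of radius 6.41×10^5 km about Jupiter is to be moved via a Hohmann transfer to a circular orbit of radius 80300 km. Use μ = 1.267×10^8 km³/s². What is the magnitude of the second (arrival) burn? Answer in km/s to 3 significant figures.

Δv₂ = 13.2 km/s

Semi-major axis of the transfer orbit: a_t = (6.410×10^5 + 80300)/2 = 3.6065×10^5 km.
On the circular orbit at r = 80300 km, v_c = √(μ/r) = 39.722 km/s.
Vis-viva on the transfer ellipse at r = 80300 km gives v_t = √[μ(2/r − 1/a_t)] = 52.956 km/s.
Δv₂ = |v_t − v_c| = |52.956 − 39.722| = 13.23 km/s.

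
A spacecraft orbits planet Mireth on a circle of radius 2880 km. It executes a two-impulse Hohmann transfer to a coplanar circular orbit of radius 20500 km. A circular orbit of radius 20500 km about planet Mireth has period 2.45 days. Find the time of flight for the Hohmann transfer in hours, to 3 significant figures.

t = 12.7 hours

From Kepler's third law T² = 4π²r³/μ at r = 20500 km, T = 2.45 days = 2.45 × 86400 s = 2.1168×10^5 s: μ = 4π²r³/T² = 7590.35 km³/s².
The Hohmann ellipse has a_t = (r₁ + r₂)/2 = 11690 km.
Half the transfer-orbit period gives t = π√(a_t³/μ) = 45580 s.
Converting: 45580 s ÷ 3600 s/hour = 12.7 hours.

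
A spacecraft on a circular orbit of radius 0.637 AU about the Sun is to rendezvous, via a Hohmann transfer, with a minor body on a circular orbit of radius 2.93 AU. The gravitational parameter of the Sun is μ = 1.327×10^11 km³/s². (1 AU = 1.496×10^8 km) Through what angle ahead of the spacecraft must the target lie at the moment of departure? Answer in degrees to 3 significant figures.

In km: r₁ = 0.637 × 1.496×10^8 = 9.52952×10^7 km; r₂ = 2.93 × 1.496×10^8 = 4.38328×10^8 km.
The Hohmann ellipse has a_t = (r₁ + r₂)/2 = 2.668116×10^8 km.
Transfer time t = π√(a_t³/μ) = 3.75856×10^7 s.
The target's mean motion on its circular orbit is ω₂ = √(μ/r₂³) = 3.96951×10^-8 rad/s.
Angle swept by the target during transfer: ω₂·t = 1.49196 rad = 85.48°.
Arrival is 180° from departure on the ellipse, so φ = 180° − 85.48° = 94.5°.

φ = 94.5°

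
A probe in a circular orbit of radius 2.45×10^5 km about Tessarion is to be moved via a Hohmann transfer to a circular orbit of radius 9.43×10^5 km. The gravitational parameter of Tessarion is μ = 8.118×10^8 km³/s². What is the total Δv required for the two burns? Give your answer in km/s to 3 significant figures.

Δv = 25.5 km/s

Transfer-ellipse semi-major axis a_t = (r₁ + r₂)/2 = (2.450×10^5 + 9.430×10^5)/2 = 5.940×10^5 km.
Circular speed at r₁: v₁ = √(μ/r₁) = √(8.118×10^8/2.450×10^5) = 57.56274 km/s.
Transfer-orbit speed at r₁ (v² = μ(2/r − 1/a)): v_p = √[μ(2/r₁ − 1/a_t)] = 72.52773 km/s.
First burn Δv₁ = |v_p − v₁| = 14.96 km/s.
Circular speed at r₂: v₂ = √(μ/r₂) = 29.34 km/s.
Transfer-orbit speed at r₂: v_a = √[μ(2/r₂ − 1/a_t)] = 18.84 km/s.
Second burn Δv₂ = |v₂ − v_a| = 10.50 km/s.
Total Δv = Δv₁ + Δv₂ = 25.46 km/s.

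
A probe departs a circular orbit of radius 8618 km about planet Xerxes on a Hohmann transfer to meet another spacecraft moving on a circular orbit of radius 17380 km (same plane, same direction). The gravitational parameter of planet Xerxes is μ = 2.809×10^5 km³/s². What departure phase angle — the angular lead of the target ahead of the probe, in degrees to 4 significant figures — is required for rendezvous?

φ = 63.57°

The Hohmann ellipse has a_t = (r₁ + r₂)/2 = 12999 km.
The half-period of the transfer ellipse is t = π√(a_t³/μ) = 8785 s.
The target's mean motion on its circular orbit is ω₂ = √(μ/r₂³) = 2.313×10^-4 rad/s.
Angle swept by the target during transfer: ω₂·t = 2.032 rad = 116.43°.
Arrival is 180° from departure on the ellipse, so φ = 180° − 116.43° = 63.57°.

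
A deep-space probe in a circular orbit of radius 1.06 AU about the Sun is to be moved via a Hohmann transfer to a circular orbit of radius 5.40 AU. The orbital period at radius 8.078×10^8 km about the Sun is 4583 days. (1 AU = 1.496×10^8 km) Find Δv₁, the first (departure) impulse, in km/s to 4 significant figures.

Δv₁ = 8.476 km/s

From Kepler's third law T² = 4π²r³/μ at r = 8.078×10^8 km, T = 4583 days = 4583 × 86400 s = 3.959712×10^8 s: μ = 4π²r³/T² = 1.32722×10^11 km³/s².
In km: r₁ = 1.06 × 1.496×10^8 = 1.58576×10^8 km; r₂ = 5.40 × 1.496×10^8 = 8.0784×10^8 km.
Transfer-ellipse semi-major axis a_t = (r₁ + r₂)/2 = (1.58576×10^8 + 8.0784×10^8)/2 = 4.83208×10^8 km.
On the circular orbit at r = 1.58576×10^8 km, v_c = √(μ/r) = 28.9303 km/s.
Vis-viva on the transfer ellipse at r = 1.58576×10^8 km gives v_t = √[μ(2/r − 1/a_t)] = 37.4067 km/s.
Δv₁ = |v_t − v_c| = |37.4067 − 28.9303| = 8.476 km/s.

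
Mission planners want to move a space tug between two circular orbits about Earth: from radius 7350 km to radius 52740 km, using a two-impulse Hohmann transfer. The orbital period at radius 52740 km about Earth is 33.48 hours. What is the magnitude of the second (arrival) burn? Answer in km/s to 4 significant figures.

Δv₂ = 1.390 km/s

From Kepler's third law T² = 4π²r³/μ at r = 52740 km, T = 33.48 hours = 33.48 × 3600 s = 1.20528×10^5 s: μ = 4π²r³/T² = 3.98661×10^5 km³/s².
The Hohmann ellipse has a_t = (r₁ + r₂)/2 = 30045 km.
On the circular orbit at r = 52740 km, v_c = √(μ/r) = 2.7494 km/s.
Vis-viva on the transfer ellipse at r = 52740 km gives v_t = √[μ(2/r − 1/a_t)] = 1.3598 km/s.
Δv₂ = |v_t − v_c| = |1.3598 − 2.7494| = 1.390 km/s.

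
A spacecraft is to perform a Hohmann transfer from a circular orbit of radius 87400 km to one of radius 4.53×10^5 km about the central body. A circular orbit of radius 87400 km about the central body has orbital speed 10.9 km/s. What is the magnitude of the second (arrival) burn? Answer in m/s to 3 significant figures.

From the circular-orbit relation v² = μ/r at r = 87400 km: μ = v²r = (10.9)² × 87400 = 1.03840×10^7 km³/s².
Semi-major axis of the transfer orbit: a_t = (87400 + 4.530×10^5)/2 = 2.702×10^5 km.
On the circular orbit at r = 4.530×10^5 km, v_c = √(μ/r) = 4.788 km/s.
Transfer-orbit speed at the same r (vis-viva, a = a_t): v_t = √[μ(2/r − 1/a_t)] = 2.723 km/s.
Δv₂ = |v_t − v_c| = |2.723 − 4.788| = 2.065 km/s.

Δv₂ = 2060 m/s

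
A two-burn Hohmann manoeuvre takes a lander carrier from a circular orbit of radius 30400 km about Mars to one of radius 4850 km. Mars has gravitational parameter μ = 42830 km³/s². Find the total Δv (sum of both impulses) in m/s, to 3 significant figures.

Δv = 1500 m/s

Transfer-ellipse semi-major axis a_t = (r₁ + r₂)/2 = (30400 + 4850)/2 = 17625 km.
Circular speed at r₁: v₁ = √(μ/r₁) = √(42830/30400) = 1.18696 km/s.
Transfer-orbit speed at r₁ (vis-viva): v_a = √[μ(2/r₁ − 1/a_t)] = 0.622649 km/s.
First burn Δv₁ = |v_a − v₁| = 0.5643 km/s.
At r₂, v₂ = √(μ/r₂) = 2.9717 km/s.
Transfer-orbit speed at r₂: v_p = √[μ(2/r₂ − 1/a_t)] = 3.9028 km/s.
Second burn Δv₂ = |v₂ − v_p| = 0.9311 km/s.
Δv = Δv₁ + Δv₂ = 0.5643 + 0.9311 = 1.495 km/s.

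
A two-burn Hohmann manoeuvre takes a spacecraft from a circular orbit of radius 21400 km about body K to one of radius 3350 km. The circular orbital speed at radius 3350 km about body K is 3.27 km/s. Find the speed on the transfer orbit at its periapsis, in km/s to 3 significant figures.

From the circular-orbit relation v² = μ/r at r = 3350 km: μ = v²r = (3.27)² × 3350 = 35821.2 km³/s².
The Hohmann ellipse has a_t = (r₁ + r₂)/2 = 12375 km.
The periapsis of the transfer ellipse is at r = 3350 km.
From the vis-viva equation, v = √[μ(2/r − 1/a_t)] = 4.300 km/s.

v = 4.30 km/s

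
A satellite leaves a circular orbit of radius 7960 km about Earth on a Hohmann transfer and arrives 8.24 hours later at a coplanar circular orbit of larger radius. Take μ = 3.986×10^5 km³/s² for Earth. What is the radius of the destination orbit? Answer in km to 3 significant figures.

r₂ = 57800 km

Transfer time t = 8.24 hours = 29664 s, and t = π√(a_t³/μ).
So a_t = (μ t²/π²)^(1/3) = (3.986×10^5 × (29664)² / π²)^(1/3) = 32878 km.
Since a_t = (r₁ + r₂)/2, r₂ = 2a_t − r₁ = 2×32878 − 7960 = 57796 km.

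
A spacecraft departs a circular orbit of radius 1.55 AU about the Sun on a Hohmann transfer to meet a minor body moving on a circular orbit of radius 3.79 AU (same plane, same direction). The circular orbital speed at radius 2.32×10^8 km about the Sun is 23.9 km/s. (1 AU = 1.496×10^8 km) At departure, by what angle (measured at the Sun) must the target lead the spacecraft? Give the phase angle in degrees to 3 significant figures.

φ = 73.6°

From the circular-orbit relation v² = μ/r at r = 2.32×10^8 km: μ = v²r = (23.9)² × 2.32×10^8 = 1.32521×10^11 km³/s².
In km: r₁ = 1.55 × 1.496×10^8 = 2.3188×10^8 km; r₂ = 3.79 × 1.496×10^8 = 5.66984×10^8 km.
Semi-major axis of the transfer orbit: a_t = (2.3188×10^8 + 5.66984×10^8)/2 = 3.99432×10^8 km.
The half-period of the transfer ellipse is t = π√(a_t³/μ) = 6.8893×10^7 s.
The target's mean motion on its circular orbit is ω₂ = √(μ/r₂³) = 2.6964×10^-8 rad/s.
Angle swept by the target during transfer: ω₂·t = 1.8576 rad = 106.4°.
Arrival is 180° from departure on the ellipse, so φ = 180° − 106.4° = 73.6°.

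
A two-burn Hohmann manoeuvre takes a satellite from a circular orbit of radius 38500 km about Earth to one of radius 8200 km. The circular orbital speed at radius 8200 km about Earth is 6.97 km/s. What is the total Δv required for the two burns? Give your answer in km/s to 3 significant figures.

Δv = 3.29 km/s

From the circular-orbit relation v² = μ/r at r = 8200 km: μ = v²r = (6.97)² × 8200 = 3.98363×10^5 km³/s².
The Hohmann ellipse has a_t = (r₁ + r₂)/2 = 23350 km.
At r₁ the circular-orbit speed is v₁ = √(μ/r₁) = 3.21669 km/s.
Transfer-orbit speed at r₁ (vis-viva): v_a = √[μ(2/r₁ − 1/a_t)] = 1.90622 km/s.
First burn Δv₁ = |v_a − v₁| = 1.310 km/s.
Circular speed at r₂: v₂ = √(μ/r₂) = 6.970 km/s.
Transfer-orbit speed at r₂: v_p = √[μ(2/r₂ − 1/a_t)] = 8.950 km/s.
Second burn Δv₂ = |v₂ − v_p| = 1.980 km/s.
Total Δv = Δv₁ + Δv₂ = 3.290 km/s.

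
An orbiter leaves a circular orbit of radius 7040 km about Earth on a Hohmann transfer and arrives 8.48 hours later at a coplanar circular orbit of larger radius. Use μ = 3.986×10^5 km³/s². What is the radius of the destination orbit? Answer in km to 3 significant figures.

Transfer time t = 8.48 hours = 30528 s, and t = π√(a_t³/μ).
So a_t = (μ t²/π²)^(1/3) = (3.986×10^5 × (30528)² / π²)^(1/3) = 33513 km.
Since a_t = (r₁ + r₂)/2, r₂ = 2a_t − r₁ = 2×33513 − 7040 = 59986 km.

r₂ = 60000 km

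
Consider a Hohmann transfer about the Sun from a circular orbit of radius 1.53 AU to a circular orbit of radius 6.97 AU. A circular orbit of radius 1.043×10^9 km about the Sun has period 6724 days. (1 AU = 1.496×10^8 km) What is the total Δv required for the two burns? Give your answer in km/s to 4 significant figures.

Δv = 11.27 km/s

From Kepler's third law T² = 4π²r³/μ at r = 1.043×10^9 km, T = 6724 days = 6724 × 86400 s = 5.809536×10^8 s: μ = 4π²r³/T² = 1.32718×10^11 km³/s².
In km: r₁ = 1.53 × 1.496×10^8 = 2.28888×10^8 km; r₂ = 6.97 × 1.496×10^8 = 1.042712×10^9 km.
The Hohmann ellipse has a_t = (r₁ + r₂)/2 = 6.358×10^8 km.
Circular speed at r₁: v₁ = √(μ/r₁) = √(1.32718×10^11/2.28888×10^8) = 24.080 km/s.
On the transfer ellipse at r₁, v² = μ(2/r − 1/a) gives v_p = √[μ(2/r₁ − 1/a_t)] = 30.837 km/s.
First burn Δv₁ = |v_p − v₁| = 6.757 km/s.
At r₂, v₂ = √(μ/r₂) = 11.282 km/s.
Transfer-orbit speed at r₂: v_a = √[μ(2/r₂ − 1/a_t)] = 6.7691 km/s.
Second burn Δv₂ = |v₂ − v_a| = 4.513 km/s.
Total Δv = Δv₁ + Δv₂ = 11.27 km/s.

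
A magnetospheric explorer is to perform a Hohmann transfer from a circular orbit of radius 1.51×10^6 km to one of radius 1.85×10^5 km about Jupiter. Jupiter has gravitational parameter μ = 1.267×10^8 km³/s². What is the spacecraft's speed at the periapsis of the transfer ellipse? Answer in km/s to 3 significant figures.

v = 34.9 km/s

Transfer-ellipse semi-major axis a_t = (r₁ + r₂)/2 = (1.510×10^6 + 1.850×10^5)/2 = 8.475×10^5 km.
At periapsis, r = 1.850×10^5 km.
Applying v² = μ(2/r − 1/a_t): v = 34.93 km/s.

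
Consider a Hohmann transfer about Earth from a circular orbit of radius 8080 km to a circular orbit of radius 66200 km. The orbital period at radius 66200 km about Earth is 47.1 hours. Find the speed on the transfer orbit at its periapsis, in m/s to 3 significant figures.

From Kepler's third law T² = 4π²r³/μ at r = 66200 km, T = 47.1 hours = 47.1 × 3600 s = 1.6956×10^5 s: μ = 4π²r³/T² = 3.98370×10^5 km³/s².
The Hohmann ellipse has a_t = (r₁ + r₂)/2 = 37140 km.
The periapsis of the transfer ellipse is at r = 8080 km.
Vis-viva: v = √[μ(2/r − 1/a_t)] = √[3.98370×10^5 × (2/8080 − 1/37140)] = 9.374 km/s.

v = 9370 m/s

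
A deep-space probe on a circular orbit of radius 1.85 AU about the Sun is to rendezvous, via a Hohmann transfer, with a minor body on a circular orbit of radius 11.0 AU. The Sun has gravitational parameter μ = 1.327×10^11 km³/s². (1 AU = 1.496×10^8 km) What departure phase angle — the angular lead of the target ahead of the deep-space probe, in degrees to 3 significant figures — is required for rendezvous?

In km: r₁ = 1.85 × 1.496×10^8 = 2.7676×10^8 km; r₂ = 11.0 × 1.496×10^8 = 1.6456×10^9 km.
Transfer-ellipse semi-major axis a_t = (r₁ + r₂)/2 = (2.7676×10^8 + 1.6456×10^9)/2 = 9.6118×10^8 km.
The half-period of the transfer ellipse is t = π√(a_t³/μ) = 2.5699312×10^8 s.
Target angular speed ω₂ = √(μ/r₂³) = 5.4569383×10^-9 rad/s.
Angle swept by the target during transfer: ω₂·t = 1.402396 rad = 80.351°.
Arrival is 180° from departure on the ellipse, so φ = 180° − 80.351° = 99.6°.

φ = 99.6°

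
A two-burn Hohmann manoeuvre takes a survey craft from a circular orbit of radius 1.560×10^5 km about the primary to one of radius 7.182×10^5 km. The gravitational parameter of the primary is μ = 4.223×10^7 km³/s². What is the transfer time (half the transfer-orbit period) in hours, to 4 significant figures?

Semi-major axis of the transfer orbit: a_t = (1.560×10^5 + 7.182×10^5)/2 = 4.371×10^5 km.
Transfer time t = π√(a_t³/μ) = π√((4.371×10^5)³ / 4.223×10^7) = 1.397×10^5 s.
Converting: 1.397×10^5 s ÷ 3600 s/hour = 38.81 hours.

t = 38.81 hours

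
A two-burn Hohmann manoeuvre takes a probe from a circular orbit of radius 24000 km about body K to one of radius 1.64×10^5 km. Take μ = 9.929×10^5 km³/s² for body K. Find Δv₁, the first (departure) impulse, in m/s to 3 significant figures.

Semi-major axis of the transfer orbit: a_t = (24000 + 1.640×10^5)/2 = 94000 km.
Circular speed at r = 24000 km: v_c = √(μ/r) = 6.432 km/s.
Vis-viva on the transfer ellipse at r = 24000 km gives v_t = √[μ(2/r − 1/a_t)] = 8.496 km/s.
Δv₁ = |v_t − v_c| = |8.496 − 6.432| = 2.064 km/s.

Δv₁ = 2060 m/s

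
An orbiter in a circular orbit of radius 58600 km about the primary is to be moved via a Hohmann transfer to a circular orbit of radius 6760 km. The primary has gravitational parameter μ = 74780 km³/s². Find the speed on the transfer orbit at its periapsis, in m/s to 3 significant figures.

Transfer-ellipse semi-major axis a_t = (r₁ + r₂)/2 = (58600 + 6760)/2 = 32680 km.
The periapsis of the transfer ellipse is at r = 6760 km.
Applying v² = μ(2/r − 1/a_t): v = 4.454 km/s.

v = 4450 m/s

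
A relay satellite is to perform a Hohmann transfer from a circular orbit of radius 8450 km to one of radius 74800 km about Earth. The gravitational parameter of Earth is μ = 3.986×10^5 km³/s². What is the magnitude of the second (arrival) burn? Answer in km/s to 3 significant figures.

Δv₂ = 1.27 km/s

Transfer-ellipse semi-major axis a_t = (r₁ + r₂)/2 = (8450 + 74800)/2 = 41625 km.
On the circular orbit at r = 74800 km, v_c = √(μ/r) = 2.308 km/s.
Vis-viva on the transfer ellipse at r = 74800 km gives v_t = √[μ(2/r − 1/a_t)] = 1.040 km/s.
Δv₂ = |v_t − v_c| = |1.040 − 2.308| = 1.268 km/s.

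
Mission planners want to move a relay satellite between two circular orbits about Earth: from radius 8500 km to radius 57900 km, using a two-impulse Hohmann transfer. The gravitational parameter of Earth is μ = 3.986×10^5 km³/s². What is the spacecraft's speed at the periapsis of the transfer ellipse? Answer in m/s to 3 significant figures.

v = 9040 m/s

The Hohmann ellipse has a_t = (r₁ + r₂)/2 = 33200 km.
The periapsis of the transfer ellipse is at r = 8500 km.
Applying v² = μ(2/r − 1/a_t): v = 9.043 km/s.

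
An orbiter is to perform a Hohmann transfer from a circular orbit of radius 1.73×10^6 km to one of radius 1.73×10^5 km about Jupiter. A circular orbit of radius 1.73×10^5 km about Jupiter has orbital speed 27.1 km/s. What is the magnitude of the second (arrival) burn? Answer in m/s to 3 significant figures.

From the circular-orbit relation v² = μ/r at r = 1.73×10^5 km: μ = v²r = (27.1)² × 1.73×10^5 = 1.27053×10^8 km³/s².
The Hohmann ellipse has a_t = (r₁ + r₂)/2 = 9.515×10^5 km.
Circular speed at r = 1.730×10^5 km: v_c = √(μ/r) = 27.100 km/s.
Vis-viva on the transfer ellipse at r = 1.730×10^5 km gives v_t = √[μ(2/r − 1/a_t)] = 36.542 km/s.
Δv₂ = |v_t − v_c| = |36.542 − 27.100| = 9.442 km/s.

Δv₂ = 9440 m/s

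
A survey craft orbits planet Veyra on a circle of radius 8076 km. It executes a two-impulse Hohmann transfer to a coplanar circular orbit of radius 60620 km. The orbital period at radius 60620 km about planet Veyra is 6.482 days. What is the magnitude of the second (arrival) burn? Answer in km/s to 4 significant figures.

Δv₂ = 0.3503 km/s

From Kepler's third law T² = 4π²r³/μ at r = 60620 km, T = 6.482 days = 6.482 × 86400 s = 5.600448×10^5 s: μ = 4π²r³/T² = 28039.0 km³/s².
Semi-major axis of the transfer orbit: a_t = (8076 + 60620)/2 = 34348 km.
On the circular orbit at r = 60620 km, v_c = √(μ/r) = 0.6801 km/s.
Vis-viva on the transfer ellipse at r = 60620 km gives v_t = √[μ(2/r − 1/a_t)] = 0.3298 km/s.
Δv₂ = |v_t − v_c| = |0.3298 − 0.6801| = 0.3503 km/s.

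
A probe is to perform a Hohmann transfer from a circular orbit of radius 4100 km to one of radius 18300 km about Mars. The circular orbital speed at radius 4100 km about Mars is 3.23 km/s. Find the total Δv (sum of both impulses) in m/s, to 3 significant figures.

Δv = 1500 m/s

From the circular-orbit relation v² = μ/r at r = 4100 km: μ = v²r = (3.23)² × 4100 = 42774.9 km³/s².
The Hohmann ellipse has a_t = (r₁ + r₂)/2 = 11200 km.
At r₁ the circular-orbit speed is v₁ = √(μ/r₁) = 3.2300 km/s.
On the transfer ellipse at r₁, vis-viva equation gives v_p = √[μ(2/r₁ − 1/a_t)] = 4.1288 km/s.
First burn Δv₁ = |v_p − v₁| = 0.8988 km/s.
Circular speed at r₂: v₂ = √(μ/r₂) = 1.52886 km/s.
Transfer-orbit speed at r₂: v_a = √[μ(2/r₂ − 1/a_t)] = 0.925021 km/s.
Second burn Δv₂ = |v₂ − v_a| = 0.6038 km/s.
Total Δv = Δv₁ + Δv₂ = 1.503 km/s.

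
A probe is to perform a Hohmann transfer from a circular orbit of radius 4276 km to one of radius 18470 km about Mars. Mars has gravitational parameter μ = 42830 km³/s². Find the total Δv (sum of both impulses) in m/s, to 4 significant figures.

Δv = 1457 m/s

Transfer-ellipse semi-major axis a_t = (r₁ + r₂)/2 = (4276 + 18470)/2 = 11373 km.
At r₁ the circular-orbit speed is v₁ = √(μ/r₁) = 3.1649 km/s.
On the transfer ellipse at r₁, vis-viva equation gives v_p = √[μ(2/r₁ − 1/a_t)] = 4.0332 km/s.
First burn Δv₁ = |v_p − v₁| = 0.8683 km/s.
At r₂, v₂ = √(μ/r₂) = 1.5228 km/s.
Transfer-orbit speed at r₂: v_a = √[μ(2/r₂ − 1/a_t)] = 0.93373 km/s.
Second burn Δv₂ = |v₂ − v_a| = 0.5891 km/s.
Total Δv = Δv₁ + Δv₂ = 1.457 km/s.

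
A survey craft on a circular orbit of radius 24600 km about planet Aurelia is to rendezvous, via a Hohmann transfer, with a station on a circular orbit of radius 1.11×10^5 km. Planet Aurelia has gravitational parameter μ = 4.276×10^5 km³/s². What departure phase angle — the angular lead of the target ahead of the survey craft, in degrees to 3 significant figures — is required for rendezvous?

φ = 94.1°

Semi-major axis of the transfer orbit: a_t = (24600 + 1.110×10^5)/2 = 67800 km.
Transfer time t = π√(a_t³/μ) = 84816 s.
The target's mean motion on its circular orbit is ω₂ = √(μ/r₂³) = 1.7682×10^-5 rad/s.
Angle swept by the target during transfer: ω₂·t = 1.4997 rad = 85.93°.
The survey craft traverses 180° on the transfer ellipse, so the target must lead by 180° − 85.93° = 94.1°.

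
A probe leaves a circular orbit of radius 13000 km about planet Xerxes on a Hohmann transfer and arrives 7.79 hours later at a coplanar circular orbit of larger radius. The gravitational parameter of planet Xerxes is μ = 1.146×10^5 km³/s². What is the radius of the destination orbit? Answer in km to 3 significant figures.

r₂ = 28800 km

Transfer time t = 7.79 hours = 28044 s, and t = π√(a_t³/μ).
So a_t = (μ t²/π²)^(1/3) = (1.146×10^5 × (28044)² / π²)^(1/3) = 20902 km.
Since a_t = (r₁ + r₂)/2, r₂ = 2a_t − r₁ = 2×20902 − 13000 = 28804 km.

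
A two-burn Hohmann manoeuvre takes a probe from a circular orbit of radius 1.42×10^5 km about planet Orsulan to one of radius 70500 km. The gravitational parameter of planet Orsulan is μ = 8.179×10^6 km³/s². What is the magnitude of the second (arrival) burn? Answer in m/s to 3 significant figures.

Δv₂ = 1680 m/s

The Hohmann ellipse has a_t = (r₁ + r₂)/2 = 1.0625×10^5 km.
On the circular orbit at r = 70500 km, v_c = √(μ/r) = 10.771 km/s.
Transfer-orbit speed at the same r (vis-viva, a = a_t): v_t = √[μ(2/r − 1/a_t)] = 12.452 km/s.
Δv₂ = |v_t − v_c| = |12.452 − 10.771| = 1.681 km/s.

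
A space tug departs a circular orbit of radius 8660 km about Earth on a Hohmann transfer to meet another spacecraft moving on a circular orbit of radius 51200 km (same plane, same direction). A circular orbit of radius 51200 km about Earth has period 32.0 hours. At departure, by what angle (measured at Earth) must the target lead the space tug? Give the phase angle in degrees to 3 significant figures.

φ = 99.5°

From Kepler's third law T² = 4π²r³/μ at r = 51200 km, T = 32.0 hours = 32.0 × 3600 s = 1.152×10^5 s: μ = 4π²r³/T² = 3.99268×10^5 km³/s².
Semi-major axis of the transfer orbit: a_t = (8660 + 51200)/2 = 29930 km.
Transfer time t = π√(a_t³/μ) = 25744.094 s.
Target angular speed ω₂ = √(μ/r₂³) = 5.4541539×10^-5 rad/s.
Angle swept by the target during transfer: ω₂·t = 1.404123 rad = 80.4503°.
The space tug traverses 180° on the transfer ellipse, so the target must lead by 180° − 80.4503° = 99.5°.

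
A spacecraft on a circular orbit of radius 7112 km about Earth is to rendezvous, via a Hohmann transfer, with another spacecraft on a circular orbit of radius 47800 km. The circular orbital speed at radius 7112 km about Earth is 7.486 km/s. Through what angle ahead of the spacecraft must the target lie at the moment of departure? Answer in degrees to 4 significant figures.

φ = 101.6°

From the circular-orbit relation v² = μ/r at r = 7112 km: μ = v²r = (7.486)² × 7112 = 3.98558×10^5 km³/s².
The Hohmann ellipse has a_t = (r₁ + r₂)/2 = 27456 km.
Transfer time t = π√(a_t³/μ) = 22639 s.
The target's mean motion on its circular orbit is ω₂ = √(μ/r₂³) = 6.0409×10^-5 rad/s.
Angle swept by the target during transfer: ω₂·t = 1.3676 rad = 78.36°.
Arrival is 180° from departure on the ellipse, so φ = 180° − 78.36° = 101.6°.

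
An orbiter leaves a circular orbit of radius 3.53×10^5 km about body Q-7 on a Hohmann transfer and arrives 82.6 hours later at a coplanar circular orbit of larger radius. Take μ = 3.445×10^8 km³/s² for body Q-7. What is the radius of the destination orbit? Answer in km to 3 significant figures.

Transfer time t = 82.6 hours = 2.9736×10^5 s, and t = π√(a_t³/μ).
So a_t = (μ t²/π²)^(1/3) = (3.445×10^8 × (2.9736×10^5)² / π²)^(1/3) = 1.4560×10^6 km.
Since a_t = (r₁ + r₂)/2, r₂ = 2a_t − r₁ = 2×1.4560×10^6 − 3.530×10^5 = 2.559×10^6 km.

r₂ = 2.56×10^6 km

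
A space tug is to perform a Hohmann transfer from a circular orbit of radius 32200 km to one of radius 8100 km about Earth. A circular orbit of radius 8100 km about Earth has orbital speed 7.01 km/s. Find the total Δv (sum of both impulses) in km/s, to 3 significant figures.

From the circular-orbit relation v² = μ/r at r = 8100 km: μ = v²r = (7.01)² × 8100 = 3.98035×10^5 km³/s².
Transfer-ellipse semi-major axis a_t = (r₁ + r₂)/2 = (32200 + 8100)/2 = 20150 km.
Circular speed at r₁: v₁ = √(μ/r₁) = √(3.98035×10^5/32200) = 3.51587 km/s.
On the transfer ellipse at r₁, v² = μ(2/r − 1/a) gives v_a = √[μ(2/r₁ − 1/a_t)] = 2.22914 km/s.
First burn Δv₁ = |v_a − v₁| = 1.2867 km/s.
Circular speed at r₂: v₂ = √(μ/r₂) = 7.0100 km/s.
Transfer-orbit speed at r₂: v_p = √[μ(2/r₂ − 1/a_t)] = 8.8615 km/s.
Second burn Δv₂ = |v₂ − v_p| = 1.8515 km/s.
Δv = Δv₁ + Δv₂ = 1.2867 + 1.8515 = 3.138 km/s.

Δv = 3.14 km/s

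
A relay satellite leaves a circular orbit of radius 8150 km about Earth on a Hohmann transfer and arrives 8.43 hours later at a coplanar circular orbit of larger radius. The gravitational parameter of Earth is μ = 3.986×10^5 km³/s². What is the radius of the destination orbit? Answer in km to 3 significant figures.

Transfer time t = 8.43 hours = 30348 s, and t = π√(a_t³/μ).
So a_t = (μ t²/π²)^(1/3) = (3.986×10^5 × (30348)² / π²)^(1/3) = 33381 km.
Since a_t = (r₁ + r₂)/2, r₂ = 2a_t − r₁ = 2×33381 − 8150 = 58612 km.

r₂ = 58600 km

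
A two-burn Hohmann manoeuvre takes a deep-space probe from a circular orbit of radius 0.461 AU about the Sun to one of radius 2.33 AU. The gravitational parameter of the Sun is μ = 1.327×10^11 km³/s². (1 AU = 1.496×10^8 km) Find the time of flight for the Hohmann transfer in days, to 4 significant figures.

t = 301.1 days

In km: r₁ = 0.461 × 1.496×10^8 = 6.89656×10^7 km; r₂ = 2.33 × 1.496×10^8 = 3.48568×10^8 km.
The Hohmann ellipse has a_t = (r₁ + r₂)/2 = 2.087668×10^8 km.
Half the transfer-orbit period gives t = π√(a_t³/μ) = 2.6014×10^7 s.
Converting: 2.6014×10^7 s ÷ 86400 s/day = 301.1 days.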